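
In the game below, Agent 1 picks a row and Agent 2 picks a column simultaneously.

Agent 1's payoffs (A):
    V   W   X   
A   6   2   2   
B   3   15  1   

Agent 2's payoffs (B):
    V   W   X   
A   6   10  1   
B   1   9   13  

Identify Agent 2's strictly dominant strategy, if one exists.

None

A strategy is strictly dominant if it gives Agent 2 a strictly higher payoff than every other strategy, against every choice by the opponent.
V is not dominant: against A, W gives 10 > 6.
W is not dominant: against B, X gives 13 > 9.
X is not dominant: against A, V gives 6 > 1.
No single strategy is best against every opponent action.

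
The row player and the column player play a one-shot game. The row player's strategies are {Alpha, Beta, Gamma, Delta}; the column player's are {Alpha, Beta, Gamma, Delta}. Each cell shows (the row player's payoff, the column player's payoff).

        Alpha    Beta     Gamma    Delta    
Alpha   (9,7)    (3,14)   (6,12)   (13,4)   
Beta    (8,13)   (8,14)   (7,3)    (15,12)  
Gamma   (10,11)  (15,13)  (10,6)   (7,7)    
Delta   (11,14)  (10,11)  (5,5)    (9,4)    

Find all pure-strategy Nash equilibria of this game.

Check mutual best responses: a cell is a NE iff neither player can gain by unilaterally deviating.
The row player's best responses — vs Alpha: Delta (payoff 11); vs Beta: Gamma (payoff 15); vs Gamma: Gamma (payoff 10); vs Delta: Beta (payoff 15).
The column player's best responses — vs Alpha: Beta (payoff 14); vs Beta: Beta (payoff 14); vs Gamma: Beta (payoff 13); vs Delta: Alpha (payoff 14).
Mutual best responses occur at (Gamma, Beta) and (Delta, Alpha); at each, neither player gains by switching.

(Gamma, Beta) and (Delta, Alpha)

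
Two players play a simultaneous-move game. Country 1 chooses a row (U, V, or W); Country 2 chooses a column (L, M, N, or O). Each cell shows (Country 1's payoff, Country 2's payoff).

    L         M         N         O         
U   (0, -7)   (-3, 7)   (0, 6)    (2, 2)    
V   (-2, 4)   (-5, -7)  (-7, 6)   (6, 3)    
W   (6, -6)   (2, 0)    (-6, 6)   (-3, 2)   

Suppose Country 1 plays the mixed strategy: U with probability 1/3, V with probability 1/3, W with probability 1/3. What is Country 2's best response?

N

Country 2's best reply maximizes expected payoff against the mix.
L: (1/3)·(-7) + (1/3)·4 + (1/3)·(-6) = -3
M: (1/3)·7 + (1/3)·(-7) + (1/3)·0 = 0
N: (1/3)·6 + (1/3)·6 + (1/3)·6 = 6
O: (1/3)·2 + (1/3)·3 + (1/3)·2 = 7/3
Highest expected payoff is 6, from N.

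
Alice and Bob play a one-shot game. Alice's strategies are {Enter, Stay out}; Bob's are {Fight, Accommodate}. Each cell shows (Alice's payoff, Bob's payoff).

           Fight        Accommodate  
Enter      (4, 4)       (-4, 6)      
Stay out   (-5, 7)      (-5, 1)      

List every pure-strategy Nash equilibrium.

A profile is a Nash equilibrium when each player is best-responding to the other.
Alice's best responses — vs Fight: Enter (payoff 4); vs Accommodate: Enter (payoff -4).
Bob's best responses — vs Enter: Accommodate (payoff 6); vs Stay out: Fight (payoff 7).
The only mutual best response is (Enter, Accommodate); neither player gains by switching there.

(Enter, Accommodate)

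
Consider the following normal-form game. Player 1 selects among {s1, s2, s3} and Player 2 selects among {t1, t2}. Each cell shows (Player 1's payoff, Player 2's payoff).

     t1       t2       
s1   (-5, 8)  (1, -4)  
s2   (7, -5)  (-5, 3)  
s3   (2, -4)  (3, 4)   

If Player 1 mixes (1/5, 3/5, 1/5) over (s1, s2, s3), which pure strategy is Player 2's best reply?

t2

Compute Player 2's expected payoff from each pure strategy against the given mix.
t1: (1/5)·8 + (3/5)·(-5) + (1/5)·(-4) = -11/5
t2: (1/5)·(-4) + (3/5)·3 + (1/5)·4 = 9/5
Highest expected payoff is 9/5, from t2.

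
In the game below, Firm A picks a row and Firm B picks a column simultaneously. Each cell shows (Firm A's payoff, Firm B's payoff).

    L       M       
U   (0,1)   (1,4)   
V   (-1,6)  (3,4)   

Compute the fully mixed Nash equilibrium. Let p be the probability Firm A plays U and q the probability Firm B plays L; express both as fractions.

Each player's mixing probability is pinned down by making the *other* player indifferent.
Firm B indifferent between L and M: p·1 + (1−p)·6 = p·4 + (1−p)·4 ⟹ 6 + (-5)p = 4 + 0p ⟹ p = 2/5.
Firm A indifferent between U and V: q·0 + (1−q)·1 = q·(-1) + (1−q)·3 ⟹ 1 + (-1)q = 3 + (-4)q ⟹ q = 2/3.

p = 2/5, q = 2/3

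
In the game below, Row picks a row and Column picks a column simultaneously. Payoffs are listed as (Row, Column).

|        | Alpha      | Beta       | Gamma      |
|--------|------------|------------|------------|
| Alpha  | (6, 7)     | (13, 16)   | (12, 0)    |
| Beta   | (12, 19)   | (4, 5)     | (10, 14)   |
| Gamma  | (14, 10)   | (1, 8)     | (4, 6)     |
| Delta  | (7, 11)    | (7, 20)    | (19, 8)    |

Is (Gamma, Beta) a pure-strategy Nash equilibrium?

Holding Column at Beta: Row gets 1 from Gamma but could get 13 by switching to Alpha. Row has a profitable deviation.

No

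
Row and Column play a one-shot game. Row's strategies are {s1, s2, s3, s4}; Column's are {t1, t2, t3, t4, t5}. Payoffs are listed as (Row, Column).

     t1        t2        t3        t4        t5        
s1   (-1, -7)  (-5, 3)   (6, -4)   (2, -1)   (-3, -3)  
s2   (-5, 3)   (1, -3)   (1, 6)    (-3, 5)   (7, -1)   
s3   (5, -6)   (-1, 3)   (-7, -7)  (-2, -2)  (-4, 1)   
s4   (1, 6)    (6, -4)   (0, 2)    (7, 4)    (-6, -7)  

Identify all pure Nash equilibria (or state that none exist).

None

Check mutual best responses: a cell is a NE iff neither player can gain by unilaterally deviating.
Row's best responses — vs t1: s3 (payoff 5); vs t2: s4 (payoff 6); vs t3: s1 (payoff 6); vs t4: s4 (payoff 7); vs t5: s2 (payoff 7).
Column's best responses — vs s1: t2 (payoff 3); vs s2: t3 (payoff 6); vs s3: t2 (payoff 3); vs s4: t1 (payoff 6).
No cell has both players best-responding. For instance, Row's best reply to t1 is s3, but against s3 Column prefers t2 over t1.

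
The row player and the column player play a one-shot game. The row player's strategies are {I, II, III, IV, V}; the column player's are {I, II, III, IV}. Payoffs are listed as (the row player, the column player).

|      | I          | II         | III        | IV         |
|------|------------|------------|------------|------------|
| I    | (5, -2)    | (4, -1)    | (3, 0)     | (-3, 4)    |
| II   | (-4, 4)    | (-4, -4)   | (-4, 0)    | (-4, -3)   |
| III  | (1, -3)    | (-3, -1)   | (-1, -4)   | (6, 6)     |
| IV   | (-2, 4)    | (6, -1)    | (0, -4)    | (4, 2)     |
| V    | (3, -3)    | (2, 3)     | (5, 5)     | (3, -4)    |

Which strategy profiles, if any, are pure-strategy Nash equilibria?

A profile is a Nash equilibrium when each player is best-responding to the other.
The row player's best responses — vs I: I (payoff 5); vs II: IV (payoff 6); vs III: V (payoff 5); vs IV: III (payoff 6).
The column player's best responses — vs I: IV (payoff 4); vs II: I (payoff 4); vs III: IV (payoff 6); vs IV: I (payoff 4); vs V: III (payoff 5).
Mutual best responses occur at (III, IV) and (V, III); at each, neither player gains by switching.

(III, IV) and (V, III)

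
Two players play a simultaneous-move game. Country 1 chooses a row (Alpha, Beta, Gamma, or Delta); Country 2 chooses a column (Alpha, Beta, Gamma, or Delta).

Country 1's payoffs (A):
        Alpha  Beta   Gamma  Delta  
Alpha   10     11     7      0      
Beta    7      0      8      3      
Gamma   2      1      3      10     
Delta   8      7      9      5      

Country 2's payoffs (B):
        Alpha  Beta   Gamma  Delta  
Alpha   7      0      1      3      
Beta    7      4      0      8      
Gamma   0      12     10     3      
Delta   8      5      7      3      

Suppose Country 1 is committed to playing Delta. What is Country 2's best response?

With Country 1 fixed at Delta, Country 2's payoffs are: Alpha → 8, Beta → 5, Gamma → 7, Delta → 3.
The maximum is 8, achieved by Alpha.

Alpha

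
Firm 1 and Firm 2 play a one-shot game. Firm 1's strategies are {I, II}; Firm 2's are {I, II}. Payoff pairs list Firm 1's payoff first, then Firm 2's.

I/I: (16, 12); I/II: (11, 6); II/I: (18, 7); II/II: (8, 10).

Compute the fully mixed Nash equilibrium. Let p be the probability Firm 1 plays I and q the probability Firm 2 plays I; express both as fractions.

In a mixed NE each player is indifferent between their pure strategies, so the opponent's mix sets the indifference.
Firm 2 indifferent between I and II: p·12 + (1−p)·7 = p·6 + (1−p)·10 ⟹ 7 + 5p = 10 + (-4)p ⟹ p = 1/3.
Firm 1 indifferent between I and II: q·16 + (1−q)·11 = q·18 + (1−q)·8 ⟹ 11 + 5q = 8 + 10q ⟹ q = 3/5.

p = 1/3, q = 3/5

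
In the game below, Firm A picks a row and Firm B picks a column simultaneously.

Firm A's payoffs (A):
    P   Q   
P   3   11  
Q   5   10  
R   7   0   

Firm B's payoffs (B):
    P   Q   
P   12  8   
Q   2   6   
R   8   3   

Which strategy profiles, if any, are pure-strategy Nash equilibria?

A profile is a Nash equilibrium when each player is best-responding to the other.
Firm A's best responses — vs P: R (payoff 7); vs Q: P (payoff 11).
Firm B's best responses — vs P: P (payoff 12); vs Q: Q (payoff 6); vs R: P (payoff 8).
The only mutual best response is (R, P); neither player gains by switching there.

(R, P)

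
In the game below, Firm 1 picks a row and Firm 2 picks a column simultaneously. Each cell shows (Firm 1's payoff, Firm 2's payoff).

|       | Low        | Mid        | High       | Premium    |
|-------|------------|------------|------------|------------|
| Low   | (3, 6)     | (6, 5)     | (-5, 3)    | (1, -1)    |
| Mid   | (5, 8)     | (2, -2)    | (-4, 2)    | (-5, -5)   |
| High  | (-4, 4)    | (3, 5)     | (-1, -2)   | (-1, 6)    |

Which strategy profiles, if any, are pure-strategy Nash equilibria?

Find each player's best response to every opponent strategy; NE are the intersections.
Firm 1's best responses — vs Low: Mid (payoff 5); vs Mid: Low (payoff 6); vs High: High (payoff -1); vs Premium: Low (payoff 1).
Firm 2's best responses — vs Low: Low (payoff 6); vs Mid: Low (payoff 8); vs High: Premium (payoff 6).
The only mutual best response is (Mid, Low); neither player gains by switching there.

(Mid, Low)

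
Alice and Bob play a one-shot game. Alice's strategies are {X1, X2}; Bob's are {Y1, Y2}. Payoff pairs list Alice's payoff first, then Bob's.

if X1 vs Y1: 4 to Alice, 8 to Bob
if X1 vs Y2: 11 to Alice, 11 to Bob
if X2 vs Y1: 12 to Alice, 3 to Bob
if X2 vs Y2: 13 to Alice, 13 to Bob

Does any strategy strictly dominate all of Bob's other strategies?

Y2

A strategy is strictly dominant if it gives Bob a strictly higher payoff than every other strategy, against every choice by the opponent.
Y2 strictly dominates: vs X1: 11 > 8; vs X2: 13 > 3.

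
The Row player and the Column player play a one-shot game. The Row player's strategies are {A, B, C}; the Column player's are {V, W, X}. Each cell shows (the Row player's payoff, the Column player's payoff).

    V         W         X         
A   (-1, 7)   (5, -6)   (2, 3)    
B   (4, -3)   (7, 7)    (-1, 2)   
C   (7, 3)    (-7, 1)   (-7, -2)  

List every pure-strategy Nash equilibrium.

A profile is a Nash equilibrium when each player is best-responding to the other.
The Row player's best responses — vs V: C (payoff 7); vs W: B (payoff 7); vs X: A (payoff 2).
The Column player's best responses — vs A: V (payoff 7); vs B: W (payoff 7); vs C: V (payoff 3).
Mutual best responses occur at (B, W) and (C, V); at each, neither player gains by switching.

(B, W) and (C, V)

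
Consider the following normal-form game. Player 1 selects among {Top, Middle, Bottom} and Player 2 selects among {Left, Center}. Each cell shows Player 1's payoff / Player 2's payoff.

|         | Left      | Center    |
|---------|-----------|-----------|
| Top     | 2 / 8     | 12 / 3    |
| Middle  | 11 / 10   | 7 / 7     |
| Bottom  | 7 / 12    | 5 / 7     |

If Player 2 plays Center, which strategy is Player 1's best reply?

With Player 2 fixed at Center, Player 1's payoffs are: Top → 12, Middle → 7, Bottom → 5.
The maximum is 12, achieved by Top.

Top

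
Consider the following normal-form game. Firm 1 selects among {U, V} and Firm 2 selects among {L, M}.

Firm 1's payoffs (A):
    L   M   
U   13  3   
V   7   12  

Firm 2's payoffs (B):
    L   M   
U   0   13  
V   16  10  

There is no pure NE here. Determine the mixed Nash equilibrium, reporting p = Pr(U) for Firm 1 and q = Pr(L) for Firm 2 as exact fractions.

p = 6/19, q = 3/5

Each player's mixing probability is pinned down by making the *other* player indifferent.
Firm 2 indifferent between L and M: p·0 + (1−p)·16 = p·13 + (1−p)·10 ⟹ 16 + (-16)p = 10 + 3p ⟹ p = 6/19.
Firm 1 indifferent between U and V: q·13 + (1−q)·3 = q·7 + (1−q)·12 ⟹ 3 + 10q = 12 + (-5)q ⟹ q = 3/5.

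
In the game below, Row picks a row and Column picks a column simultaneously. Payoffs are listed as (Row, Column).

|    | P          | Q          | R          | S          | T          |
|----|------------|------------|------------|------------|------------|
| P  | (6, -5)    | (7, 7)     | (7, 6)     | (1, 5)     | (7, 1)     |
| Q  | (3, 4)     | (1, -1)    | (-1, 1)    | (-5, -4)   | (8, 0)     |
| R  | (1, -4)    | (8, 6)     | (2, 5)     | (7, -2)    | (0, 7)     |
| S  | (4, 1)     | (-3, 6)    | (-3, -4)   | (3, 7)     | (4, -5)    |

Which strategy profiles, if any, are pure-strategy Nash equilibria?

There is no pure-strategy Nash equilibrium

Check mutual best responses: a cell is a NE iff neither player can gain by unilaterally deviating.
Row's best responses — vs P: P (payoff 6); vs Q: R (payoff 8); vs R: P (payoff 7); vs S: R (payoff 7); vs T: Q (payoff 8).
Column's best responses — vs P: Q (payoff 7); vs Q: P (payoff 4); vs R: T (payoff 7); vs S: S (payoff 7).
No cell has both players best-responding. For instance, Row's best reply to R is P, but against P Column prefers Q over R.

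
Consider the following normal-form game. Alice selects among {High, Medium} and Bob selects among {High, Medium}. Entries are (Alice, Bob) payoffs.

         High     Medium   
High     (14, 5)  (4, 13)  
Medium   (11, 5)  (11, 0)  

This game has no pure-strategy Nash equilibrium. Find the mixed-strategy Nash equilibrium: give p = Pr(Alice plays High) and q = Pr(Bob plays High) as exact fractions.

Each player's mixing probability is pinned down by making the *other* player indifferent.
Bob indifferent between High and Medium: p·5 + (1−p)·5 = p·13 + (1−p)·0 ⟹ 5 + 0p = 0 + 13p ⟹ p = 5/13.
Alice indifferent between High and Medium: q·14 + (1−q)·4 = q·11 + (1−q)·11 ⟹ 4 + 10q = 11 + 0q ⟹ q = 7/10.

p = 5/13, q = 7/10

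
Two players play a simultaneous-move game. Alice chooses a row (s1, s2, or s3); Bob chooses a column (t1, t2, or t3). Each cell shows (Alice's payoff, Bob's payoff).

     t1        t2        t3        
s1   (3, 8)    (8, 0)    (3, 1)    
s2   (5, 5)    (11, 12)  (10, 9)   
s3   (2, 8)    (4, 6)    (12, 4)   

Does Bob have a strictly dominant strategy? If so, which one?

Check whether one of Bob's strategies beats all alternatives regardless of what the opponent does.
t1 is not dominant: against s2, t2 gives 12 > 5.
t2 is not dominant: against s1, t1 gives 8 > 0.
t3 is not dominant: against s1, t1 gives 8 > 1.
No single strategy is best against every opponent action.

No strictly dominant strategy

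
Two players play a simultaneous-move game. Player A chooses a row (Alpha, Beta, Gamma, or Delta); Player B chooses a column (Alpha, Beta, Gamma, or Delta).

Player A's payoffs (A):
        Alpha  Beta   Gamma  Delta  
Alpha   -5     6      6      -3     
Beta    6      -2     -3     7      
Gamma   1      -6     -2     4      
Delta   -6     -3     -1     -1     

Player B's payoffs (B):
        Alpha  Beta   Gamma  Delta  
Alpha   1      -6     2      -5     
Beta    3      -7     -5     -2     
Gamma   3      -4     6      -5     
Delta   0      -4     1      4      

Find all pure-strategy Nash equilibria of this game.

(Alpha, Gamma) and (Beta, Alpha)

Check mutual best responses: a cell is a NE iff neither player can gain by unilaterally deviating.
Player A's best responses — vs Alpha: Beta (payoff 6); vs Beta: Alpha (payoff 6); vs Gamma: Alpha (payoff 6); vs Delta: Beta (payoff 7).
Player B's best responses — vs Alpha: Gamma (payoff 2); vs Beta: Alpha (payoff 3); vs Gamma: Gamma (payoff 6); vs Delta: Delta (payoff 4).
Mutual best responses occur at (Alpha, Gamma) and (Beta, Alpha); at each, neither player gains by switching.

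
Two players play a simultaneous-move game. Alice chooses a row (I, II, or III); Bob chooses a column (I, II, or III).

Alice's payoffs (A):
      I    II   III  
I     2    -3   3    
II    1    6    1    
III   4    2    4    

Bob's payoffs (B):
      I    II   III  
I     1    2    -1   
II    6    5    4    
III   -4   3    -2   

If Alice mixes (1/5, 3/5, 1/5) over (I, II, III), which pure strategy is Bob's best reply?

Bob's best reply maximizes expected payoff against the mix.
I: (1/5)·1 + (3/5)·6 + (1/5)·(-4) = 3
II: (1/5)·2 + (3/5)·5 + (1/5)·3 = 4
III: (1/5)·(-1) + (3/5)·4 + (1/5)·(-2) = 9/5
Highest expected payoff is 4, from II.

II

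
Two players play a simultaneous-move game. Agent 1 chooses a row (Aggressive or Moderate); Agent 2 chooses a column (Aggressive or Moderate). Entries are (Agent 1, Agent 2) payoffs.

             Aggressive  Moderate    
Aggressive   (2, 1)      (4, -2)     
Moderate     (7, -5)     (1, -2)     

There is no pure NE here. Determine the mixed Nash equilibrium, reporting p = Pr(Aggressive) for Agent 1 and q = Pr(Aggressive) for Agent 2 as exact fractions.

Each player's mixing probability is pinned down by making the *other* player indifferent.
Agent 2 indifferent between Aggressive and Moderate: p·1 + (1−p)·(-5) = p·(-2) + (1−p)·(-2) ⟹ (-5) + 6p = (-2) + 0p ⟹ p = 1/2.
Agent 1 indifferent between Aggressive and Moderate: q·2 + (1−q)·4 = q·7 + (1−q)·1 ⟹ 4 + (-2)q = 1 + 6q ⟹ q = 3/8.

p = 1/2, q = 3/8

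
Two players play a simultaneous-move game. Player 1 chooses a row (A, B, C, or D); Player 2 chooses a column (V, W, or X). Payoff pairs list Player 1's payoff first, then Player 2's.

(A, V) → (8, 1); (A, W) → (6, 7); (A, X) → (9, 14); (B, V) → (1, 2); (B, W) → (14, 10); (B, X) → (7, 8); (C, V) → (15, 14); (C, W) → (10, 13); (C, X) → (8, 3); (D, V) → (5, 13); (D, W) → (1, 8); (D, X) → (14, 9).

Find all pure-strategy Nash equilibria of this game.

Check mutual best responses: a cell is a NE iff neither player can gain by unilaterally deviating.
Player 1's best responses — vs V: C (payoff 15); vs W: B (payoff 14); vs X: D (payoff 14).
Player 2's best responses — vs A: X (payoff 14); vs B: W (payoff 10); vs C: V (payoff 14); vs D: V (payoff 13).
Mutual best responses occur at (B, W) and (C, V); at each, neither player gains by switching.

(B, W) and (C, V)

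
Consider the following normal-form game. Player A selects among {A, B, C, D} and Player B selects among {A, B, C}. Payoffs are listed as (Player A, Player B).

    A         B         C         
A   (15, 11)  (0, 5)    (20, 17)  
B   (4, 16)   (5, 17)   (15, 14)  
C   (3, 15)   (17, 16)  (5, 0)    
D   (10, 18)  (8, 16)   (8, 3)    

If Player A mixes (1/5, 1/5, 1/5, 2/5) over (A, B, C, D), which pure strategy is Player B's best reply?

Player B's best reply maximizes expected payoff against the mix.
A: (1/5)·11 + (1/5)·16 + (1/5)·15 + (2/5)·18 = 78/5
B: (1/5)·5 + (1/5)·17 + (1/5)·16 + (2/5)·16 = 14
C: (1/5)·17 + (1/5)·14 + (1/5)·0 + (2/5)·3 = 37/5
Highest expected payoff is 78/5, from A.

A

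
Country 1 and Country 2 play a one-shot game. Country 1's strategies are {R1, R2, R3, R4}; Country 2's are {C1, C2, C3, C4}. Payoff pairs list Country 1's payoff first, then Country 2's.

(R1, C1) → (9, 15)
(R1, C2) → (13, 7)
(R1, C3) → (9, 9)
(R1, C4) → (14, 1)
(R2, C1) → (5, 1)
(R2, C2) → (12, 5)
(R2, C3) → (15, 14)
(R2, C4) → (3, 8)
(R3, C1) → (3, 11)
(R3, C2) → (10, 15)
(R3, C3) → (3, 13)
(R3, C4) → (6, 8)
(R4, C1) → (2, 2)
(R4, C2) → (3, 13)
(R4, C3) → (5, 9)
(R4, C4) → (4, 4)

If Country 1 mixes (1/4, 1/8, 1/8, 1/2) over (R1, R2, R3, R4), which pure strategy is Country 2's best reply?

C2

Compute Country 2's expected payoff from each pure strategy against the given mix.
C1: (1/4)·15 + (1/8)·1 + (1/8)·11 + (1/2)·2 = 25/4
C2: (1/4)·7 + (1/8)·5 + (1/8)·15 + (1/2)·13 = 43/4
C3: (1/4)·9 + (1/8)·14 + (1/8)·13 + (1/2)·9 = 81/8
C4: (1/4)·1 + (1/8)·8 + (1/8)·8 + (1/2)·4 = 17/4
Highest expected payoff is 43/4, from C2.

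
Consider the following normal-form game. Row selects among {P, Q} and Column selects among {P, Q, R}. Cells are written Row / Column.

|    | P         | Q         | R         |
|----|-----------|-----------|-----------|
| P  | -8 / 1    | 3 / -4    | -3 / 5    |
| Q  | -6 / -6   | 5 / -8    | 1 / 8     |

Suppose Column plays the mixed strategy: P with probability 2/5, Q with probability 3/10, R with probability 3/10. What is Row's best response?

Q

Compute Row's expected payoff from each pure strategy against the given mix.
P: (2/5)·(-8) + (3/10)·3 + (3/10)·(-3) = -16/5
Q: (2/5)·(-6) + (3/10)·5 + (3/10)·1 = -3/5
Highest expected payoff is -3/5, from Q.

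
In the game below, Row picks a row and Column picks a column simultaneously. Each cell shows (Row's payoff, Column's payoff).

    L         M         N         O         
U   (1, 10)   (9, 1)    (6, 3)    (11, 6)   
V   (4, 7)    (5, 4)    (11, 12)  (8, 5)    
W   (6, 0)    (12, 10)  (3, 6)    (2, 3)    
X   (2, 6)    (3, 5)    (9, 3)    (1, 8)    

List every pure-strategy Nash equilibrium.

Find each player's best response to every opponent strategy; NE are the intersections.
Row's best responses — vs L: W (payoff 6); vs M: W (payoff 12); vs N: V (payoff 11); vs O: U (payoff 11).
Column's best responses — vs U: L (payoff 10); vs V: N (payoff 12); vs W: M (payoff 10); vs X: O (payoff 8).
Mutual best responses occur at (V, N) and (W, M); at each, neither player gains by switching.

(V, N) and (W, M)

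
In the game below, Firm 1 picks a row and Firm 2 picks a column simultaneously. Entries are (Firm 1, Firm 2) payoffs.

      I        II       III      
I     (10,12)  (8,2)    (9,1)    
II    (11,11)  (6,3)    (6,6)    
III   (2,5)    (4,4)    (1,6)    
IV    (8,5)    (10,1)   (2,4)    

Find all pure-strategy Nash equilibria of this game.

Check mutual best responses: a cell is a NE iff neither player can gain by unilaterally deviating.
Firm 1's best responses — vs I: II (payoff 11); vs II: IV (payoff 10); vs III: I (payoff 9).
Firm 2's best responses — vs I: I (payoff 12); vs II: I (payoff 11); vs III: III (payoff 6); vs IV: I (payoff 5).
The only mutual best response is (II, I); neither player gains by switching there.

(II, I)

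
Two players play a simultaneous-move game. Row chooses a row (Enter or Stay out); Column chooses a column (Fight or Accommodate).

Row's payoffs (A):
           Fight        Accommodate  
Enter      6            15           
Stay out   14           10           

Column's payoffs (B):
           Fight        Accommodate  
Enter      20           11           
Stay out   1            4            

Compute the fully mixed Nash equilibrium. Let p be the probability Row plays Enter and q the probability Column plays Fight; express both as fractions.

p = 1/4, q = 5/13

In a mixed NE each player is indifferent between their pure strategies, so the opponent's mix sets the indifference.
Column indifferent between Fight and Accommodate: p·20 + (1−p)·1 = p·11 + (1−p)·4 ⟹ 1 + 19p = 4 + 7p ⟹ p = 1/4.
Row indifferent between Enter and Stay out: q·6 + (1−q)·15 = q·14 + (1−q)·10 ⟹ 15 + (-9)q = 10 + 4q ⟹ q = 5/13.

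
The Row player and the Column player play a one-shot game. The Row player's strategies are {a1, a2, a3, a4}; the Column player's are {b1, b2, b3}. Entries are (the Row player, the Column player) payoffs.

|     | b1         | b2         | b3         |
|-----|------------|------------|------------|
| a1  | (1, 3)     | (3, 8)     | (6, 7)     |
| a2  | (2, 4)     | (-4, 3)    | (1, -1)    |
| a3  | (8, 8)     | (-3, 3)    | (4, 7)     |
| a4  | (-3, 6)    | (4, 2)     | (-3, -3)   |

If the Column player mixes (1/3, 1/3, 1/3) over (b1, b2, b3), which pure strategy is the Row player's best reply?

a1

Compute the Row player's expected payoff from each pure strategy against the given mix.
a1: (1/3)·1 + (1/3)·3 + (1/3)·6 = 10/3
a2: (1/3)·2 + (1/3)·(-4) + (1/3)·1 = -1/3
a3: (1/3)·8 + (1/3)·(-3) + (1/3)·4 = 3
a4: (1/3)·(-3) + (1/3)·4 + (1/3)·(-3) = -2/3
Highest expected payoff is 10/3, from a1.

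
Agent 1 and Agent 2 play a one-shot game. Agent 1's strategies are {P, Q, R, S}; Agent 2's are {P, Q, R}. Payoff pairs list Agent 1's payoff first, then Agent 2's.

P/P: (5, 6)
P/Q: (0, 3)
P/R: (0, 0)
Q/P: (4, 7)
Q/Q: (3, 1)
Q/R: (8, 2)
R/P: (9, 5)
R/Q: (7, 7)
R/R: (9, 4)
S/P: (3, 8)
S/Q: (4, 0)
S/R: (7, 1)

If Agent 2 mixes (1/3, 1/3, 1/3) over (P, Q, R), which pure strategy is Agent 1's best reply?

Compute Agent 1's expected payoff from each pure strategy against the given mix.
P: (1/3)·5 + (1/3)·0 + (1/3)·0 = 5/3
Q: (1/3)·4 + (1/3)·3 + (1/3)·8 = 5
R: (1/3)·9 + (1/3)·7 + (1/3)·9 = 25/3
S: (1/3)·3 + (1/3)·4 + (1/3)·7 = 14/3
Highest expected payoff is 25/3, from R.

R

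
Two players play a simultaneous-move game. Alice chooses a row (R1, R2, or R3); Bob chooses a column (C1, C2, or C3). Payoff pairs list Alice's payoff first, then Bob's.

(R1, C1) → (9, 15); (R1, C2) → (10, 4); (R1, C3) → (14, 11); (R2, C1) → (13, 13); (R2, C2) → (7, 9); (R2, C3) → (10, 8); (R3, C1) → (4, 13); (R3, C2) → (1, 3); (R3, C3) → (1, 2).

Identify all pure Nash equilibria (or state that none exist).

A profile is a Nash equilibrium when each player is best-responding to the other.
Alice's best responses — vs C1: R2 (payoff 13); vs C2: R1 (payoff 10); vs C3: R1 (payoff 14).
Bob's best responses — vs R1: C1 (payoff 15); vs R2: C1 (payoff 13); vs R3: C1 (payoff 13).
The only mutual best response is (R2, C1); neither player gains by switching there.

(R2, C1)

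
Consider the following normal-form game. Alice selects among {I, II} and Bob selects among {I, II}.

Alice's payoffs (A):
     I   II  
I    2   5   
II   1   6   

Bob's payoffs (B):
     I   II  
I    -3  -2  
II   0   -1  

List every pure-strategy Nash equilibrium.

No pure-strategy Nash equilibrium

Find each player's best response to every opponent strategy; NE are the intersections.
Alice's best responses — vs I: I (payoff 2); vs II: II (payoff 6).
Bob's best responses — vs I: II (payoff -2); vs II: I (payoff 0).
No cell has both players best-responding. For instance, Alice's best reply to I is I, but against I Bob prefers II over I.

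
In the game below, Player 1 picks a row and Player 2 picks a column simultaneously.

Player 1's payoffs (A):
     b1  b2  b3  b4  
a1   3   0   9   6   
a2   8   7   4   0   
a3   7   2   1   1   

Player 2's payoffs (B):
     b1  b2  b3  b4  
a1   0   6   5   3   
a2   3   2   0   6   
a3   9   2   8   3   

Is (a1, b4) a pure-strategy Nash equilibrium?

No

Holding Player 2 at b4: Player 1 gets 6 from a1, versus 0 from a2, 1 from a3. No profitable deviation for Player 1.
Holding Player 1 at a1: Player 2 gets 3 from b4 but could get 6 by switching to b2. Player 2 has a profitable deviation.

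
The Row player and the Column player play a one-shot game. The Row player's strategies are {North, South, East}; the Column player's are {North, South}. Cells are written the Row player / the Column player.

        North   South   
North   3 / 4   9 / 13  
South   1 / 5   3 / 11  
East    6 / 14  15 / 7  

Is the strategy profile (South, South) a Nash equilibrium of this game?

No

Holding the Column player at South: the Row player gets 3 from South but could get 15 by switching to East. The Row player has a profitable deviation.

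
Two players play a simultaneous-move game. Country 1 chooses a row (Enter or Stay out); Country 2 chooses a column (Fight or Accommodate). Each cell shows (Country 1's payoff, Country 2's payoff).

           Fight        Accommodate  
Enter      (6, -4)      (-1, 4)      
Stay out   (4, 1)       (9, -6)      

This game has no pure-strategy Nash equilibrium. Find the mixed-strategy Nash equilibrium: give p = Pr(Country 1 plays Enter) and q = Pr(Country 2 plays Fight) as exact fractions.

Each player's mixing probability is pinned down by making the *other* player indifferent.
Country 2 indifferent between Fight and Accommodate: p·(-4) + (1−p)·1 = p·4 + (1−p)·(-6) ⟹ 1 + (-5)p = (-6) + 10p ⟹ p = 7/15.
Country 1 indifferent between Enter and Stay out: q·6 + (1−q)·(-1) = q·4 + (1−q)·9 ⟹ (-1) + 7q = 9 + (-5)q ⟹ q = 5/6.

p = 7/15, q = 5/6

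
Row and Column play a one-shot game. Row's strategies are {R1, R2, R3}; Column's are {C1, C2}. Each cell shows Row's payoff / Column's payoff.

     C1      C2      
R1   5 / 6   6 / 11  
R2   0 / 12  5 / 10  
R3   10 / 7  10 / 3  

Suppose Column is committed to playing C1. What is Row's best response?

R3

With Column fixed at C1, Row's payoffs are: R1 → 5, R2 → 0, R3 → 10.
The maximum is 10, achieved by R3.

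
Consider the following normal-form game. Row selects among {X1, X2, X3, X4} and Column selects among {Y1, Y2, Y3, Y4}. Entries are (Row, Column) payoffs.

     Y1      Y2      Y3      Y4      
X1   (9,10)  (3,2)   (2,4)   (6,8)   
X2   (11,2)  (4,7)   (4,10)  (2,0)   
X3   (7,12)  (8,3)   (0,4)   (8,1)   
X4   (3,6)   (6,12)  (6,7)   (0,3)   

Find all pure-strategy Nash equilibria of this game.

A profile is a Nash equilibrium when each player is best-responding to the other.
Row's best responses — vs Y1: X2 (payoff 11); vs Y2: X3 (payoff 8); vs Y3: X4 (payoff 6); vs Y4: X3 (payoff 8).
Column's best responses — vs X1: Y1 (payoff 10); vs X2: Y3 (payoff 10); vs X3: Y1 (payoff 12); vs X4: Y2 (payoff 12).
No cell has both players best-responding. For instance, Row's best reply to Y2 is X3, but against X3 Column prefers Y1 over Y2.

There is no pure-strategy Nash equilibrium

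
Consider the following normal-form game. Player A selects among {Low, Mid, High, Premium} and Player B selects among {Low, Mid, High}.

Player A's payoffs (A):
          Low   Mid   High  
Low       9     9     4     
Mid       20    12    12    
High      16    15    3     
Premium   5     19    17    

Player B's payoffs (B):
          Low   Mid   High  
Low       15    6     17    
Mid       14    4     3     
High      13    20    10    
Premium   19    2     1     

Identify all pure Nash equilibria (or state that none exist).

Find each player's best response to every opponent strategy; NE are the intersections.
Player A's best responses — vs Low: Mid (payoff 20); vs Mid: Premium (payoff 19); vs High: Premium (payoff 17).
Player B's best responses — vs Low: High (payoff 17); vs Mid: Low (payoff 14); vs High: Mid (payoff 20); vs Premium: Low (payoff 19).
The only mutual best response is (Mid, Low); neither player gains by switching there.

(Mid, Low)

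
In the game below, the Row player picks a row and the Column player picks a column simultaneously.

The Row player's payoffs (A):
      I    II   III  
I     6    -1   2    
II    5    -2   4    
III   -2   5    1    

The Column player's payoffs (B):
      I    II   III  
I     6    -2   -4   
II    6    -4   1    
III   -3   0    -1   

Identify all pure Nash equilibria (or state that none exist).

Find each player's best response to every opponent strategy; NE are the intersections.
The Row player's best responses — vs I: I (payoff 6); vs II: III (payoff 5); vs III: II (payoff 4).
The Column player's best responses — vs I: I (payoff 6); vs II: I (payoff 6); vs III: II (payoff 0).
Mutual best responses occur at (I, I) and (III, II); at each, neither player gains by switching.

(I, I) and (III, II)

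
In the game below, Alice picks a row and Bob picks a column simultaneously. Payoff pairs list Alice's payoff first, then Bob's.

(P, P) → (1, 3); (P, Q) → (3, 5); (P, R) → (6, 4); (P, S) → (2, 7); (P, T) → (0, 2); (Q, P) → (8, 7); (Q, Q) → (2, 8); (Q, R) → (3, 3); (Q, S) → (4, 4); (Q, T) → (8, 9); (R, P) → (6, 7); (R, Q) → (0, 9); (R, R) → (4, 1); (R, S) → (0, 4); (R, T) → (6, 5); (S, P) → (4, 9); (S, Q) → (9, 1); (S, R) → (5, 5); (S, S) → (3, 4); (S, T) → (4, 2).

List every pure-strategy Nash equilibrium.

(Q, T)

A profile is a Nash equilibrium when each player is best-responding to the other.
Alice's best responses — vs P: Q (payoff 8); vs Q: S (payoff 9); vs R: P (payoff 6); vs S: Q (payoff 4); vs T: Q (payoff 8).
Bob's best responses — vs P: S (payoff 7); vs Q: T (payoff 9); vs R: Q (payoff 9); vs S: P (payoff 9).
The only mutual best response is (Q, T); neither player gains by switching there.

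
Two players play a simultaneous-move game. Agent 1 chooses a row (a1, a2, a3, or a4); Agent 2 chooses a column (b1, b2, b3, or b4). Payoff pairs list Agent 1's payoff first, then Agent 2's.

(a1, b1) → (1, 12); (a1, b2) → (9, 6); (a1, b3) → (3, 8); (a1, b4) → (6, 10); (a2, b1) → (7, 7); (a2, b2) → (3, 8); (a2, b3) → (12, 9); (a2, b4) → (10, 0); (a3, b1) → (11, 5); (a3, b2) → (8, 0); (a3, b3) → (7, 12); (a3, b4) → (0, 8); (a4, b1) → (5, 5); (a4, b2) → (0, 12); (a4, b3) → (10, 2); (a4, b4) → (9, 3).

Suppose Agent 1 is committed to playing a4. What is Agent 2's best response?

With Agent 1 fixed at a4, Agent 2's payoffs are: b1 → 5, b2 → 12, b3 → 2, b4 → 3.
The maximum is 12, achieved by b2.

b2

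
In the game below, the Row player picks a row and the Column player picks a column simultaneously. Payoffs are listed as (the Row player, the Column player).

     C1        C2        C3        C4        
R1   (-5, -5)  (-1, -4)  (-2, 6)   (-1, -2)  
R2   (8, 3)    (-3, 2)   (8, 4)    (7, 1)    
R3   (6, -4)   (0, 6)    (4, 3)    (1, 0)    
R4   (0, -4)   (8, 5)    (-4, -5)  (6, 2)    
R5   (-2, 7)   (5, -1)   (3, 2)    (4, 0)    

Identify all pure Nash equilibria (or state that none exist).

(R2, C3) and (R4, C2)

Find each player's best response to every opponent strategy; NE are the intersections.
The Row player's best responses — vs C1: R2 (payoff 8); vs C2: R4 (payoff 8); vs C3: R2 (payoff 8); vs C4: R2 (payoff 7).
The Column player's best responses — vs R1: C3 (payoff 6); vs R2: C3 (payoff 4); vs R3: C2 (payoff 6); vs R4: C2 (payoff 5); vs R5: C1 (payoff 7).
Mutual best responses occur at (R2, C3) and (R4, C2); at each, neither player gains by switching.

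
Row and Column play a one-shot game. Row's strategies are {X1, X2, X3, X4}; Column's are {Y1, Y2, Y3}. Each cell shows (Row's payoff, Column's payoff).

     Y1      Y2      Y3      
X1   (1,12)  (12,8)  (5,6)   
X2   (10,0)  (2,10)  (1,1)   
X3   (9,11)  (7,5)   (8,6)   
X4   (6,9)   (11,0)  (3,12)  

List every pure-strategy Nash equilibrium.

No pure-strategy Nash equilibrium

Find each player's best response to every opponent strategy; NE are the intersections.
Row's best responses — vs Y1: X2 (payoff 10); vs Y2: X1 (payoff 12); vs Y3: X3 (payoff 8).
Column's best responses — vs X1: Y1 (payoff 12); vs X2: Y2 (payoff 10); vs X3: Y1 (payoff 11); vs X4: Y3 (payoff 12).
No cell has both players best-responding. For instance, Row's best reply to Y3 is X3, but against X3 Column prefers Y1 over Y3.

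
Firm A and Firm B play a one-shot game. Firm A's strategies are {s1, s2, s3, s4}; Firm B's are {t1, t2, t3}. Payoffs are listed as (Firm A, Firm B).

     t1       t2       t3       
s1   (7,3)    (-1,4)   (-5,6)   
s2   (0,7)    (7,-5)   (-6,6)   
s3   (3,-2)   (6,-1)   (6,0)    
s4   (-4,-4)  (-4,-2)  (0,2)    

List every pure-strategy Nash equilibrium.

A profile is a Nash equilibrium when each player is best-responding to the other.
Firm A's best responses — vs t1: s1 (payoff 7); vs t2: s2 (payoff 7); vs t3: s3 (payoff 6).
Firm B's best responses — vs s1: t3 (payoff 6); vs s2: t1 (payoff 7); vs s3: t3 (payoff 0); vs s4: t3 (payoff 2).
The only mutual best response is (s3, t3); neither player gains by switching there.

(s3, t3)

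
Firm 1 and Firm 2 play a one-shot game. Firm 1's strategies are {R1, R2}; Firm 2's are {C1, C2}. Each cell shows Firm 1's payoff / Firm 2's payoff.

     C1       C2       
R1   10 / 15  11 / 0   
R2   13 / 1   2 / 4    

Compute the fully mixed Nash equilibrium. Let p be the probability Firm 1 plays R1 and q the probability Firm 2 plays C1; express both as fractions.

In a mixed NE each player is indifferent between their pure strategies, so the opponent's mix sets the indifference.
Firm 2 indifferent between C1 and C2: p·15 + (1−p)·1 = p·0 + (1−p)·4 ⟹ 1 + 14p = 4 + (-4)p ⟹ p = 1/6.
Firm 1 indifferent between R1 and R2: q·10 + (1−q)·11 = q·13 + (1−q)·2 ⟹ 11 + (-1)q = 2 + 11q ⟹ q = 3/4.

p = 1/6, q = 3/4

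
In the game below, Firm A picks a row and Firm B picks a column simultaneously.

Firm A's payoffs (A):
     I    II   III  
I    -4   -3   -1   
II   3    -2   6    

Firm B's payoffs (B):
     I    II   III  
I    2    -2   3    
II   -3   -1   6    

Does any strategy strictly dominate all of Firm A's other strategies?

A strategy is strictly dominant if it gives Firm A a strictly higher payoff than every other strategy, against every choice by the opponent.
II strictly dominates: vs I: 3 > -4; vs II: -2 > -3; vs III: 6 > -1.

II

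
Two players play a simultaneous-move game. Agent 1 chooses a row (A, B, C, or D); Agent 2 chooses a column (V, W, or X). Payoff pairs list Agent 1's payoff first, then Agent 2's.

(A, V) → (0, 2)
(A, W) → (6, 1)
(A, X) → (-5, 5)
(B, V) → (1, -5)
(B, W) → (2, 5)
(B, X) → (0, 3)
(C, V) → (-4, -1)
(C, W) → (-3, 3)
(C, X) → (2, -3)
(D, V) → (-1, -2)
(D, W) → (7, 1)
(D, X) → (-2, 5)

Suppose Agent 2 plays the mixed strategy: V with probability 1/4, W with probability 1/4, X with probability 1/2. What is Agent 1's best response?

Agent 1's best reply maximizes expected payoff against the mix.
A: (1/4)·0 + (1/4)·6 + (1/2)·(-5) = -1
B: (1/4)·1 + (1/4)·2 + (1/2)·0 = 3/4
C: (1/4)·(-4) + (1/4)·(-3) + (1/2)·2 = -3/4
D: (1/4)·(-1) + (1/4)·7 + (1/2)·(-2) = 1/2
Highest expected payoff is 3/4, from B.

B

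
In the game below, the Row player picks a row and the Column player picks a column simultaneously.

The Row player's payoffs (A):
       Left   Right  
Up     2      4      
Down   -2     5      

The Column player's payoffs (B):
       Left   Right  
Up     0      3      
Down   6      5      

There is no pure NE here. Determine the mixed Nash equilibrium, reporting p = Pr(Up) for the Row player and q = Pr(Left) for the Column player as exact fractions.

p = 1/4, q = 1/5

In a mixed NE each player is indifferent between their pure strategies, so the opponent's mix sets the indifference.
The Column player indifferent between Left and Right: p·0 + (1−p)·6 = p·3 + (1−p)·5 ⟹ 6 + (-6)p = 5 + (-2)p ⟹ p = 1/4.
The Row player indifferent between Up and Down: q·2 + (1−q)·4 = q·(-2) + (1−q)·5 ⟹ 4 + (-2)q = 5 + (-7)q ⟹ q = 1/5.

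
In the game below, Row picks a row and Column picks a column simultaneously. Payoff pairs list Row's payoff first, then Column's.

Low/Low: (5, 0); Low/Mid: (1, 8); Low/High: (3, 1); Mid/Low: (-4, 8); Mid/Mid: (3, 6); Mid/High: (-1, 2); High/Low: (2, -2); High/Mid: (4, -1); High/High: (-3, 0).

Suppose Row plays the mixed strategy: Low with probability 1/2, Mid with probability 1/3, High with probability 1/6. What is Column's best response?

Compute Column's expected payoff from each pure strategy against the given mix.
Low: (1/2)·0 + (1/3)·8 + (1/6)·(-2) = 7/3
Mid: (1/2)·8 + (1/3)·6 + (1/6)·(-1) = 35/6
High: (1/2)·1 + (1/3)·2 + (1/6)·0 = 7/6
Highest expected payoff is 35/6, from Mid.

Mid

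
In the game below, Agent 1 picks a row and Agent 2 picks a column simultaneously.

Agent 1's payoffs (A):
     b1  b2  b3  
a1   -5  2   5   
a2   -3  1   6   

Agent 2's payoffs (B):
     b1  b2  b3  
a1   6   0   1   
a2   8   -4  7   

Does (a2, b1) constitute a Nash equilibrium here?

Yes

Holding Agent 2 at b1: Agent 1 gets -3 from a2, versus -5 from a1. No profitable deviation for Agent 1.
Holding Agent 1 at a2: Agent 2 gets 8 from b1, versus -4 from b2, 7 from b3. No profitable deviation for Agent 2 either.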